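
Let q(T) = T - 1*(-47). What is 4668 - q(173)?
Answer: 4448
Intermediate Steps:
q(T) = 47 + T (q(T) = T + 47 = 47 + T)
4668 - q(173) = 4668 - (47 + 173) = 4668 - 1*220 = 4668 - 220 = 4448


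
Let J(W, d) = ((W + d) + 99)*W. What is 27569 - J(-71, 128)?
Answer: 38645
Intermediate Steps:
J(W, d) = W*(99 + W + d) (J(W, d) = (99 + W + d)*W = W*(99 + W + d))
27569 - J(-71, 128) = 27569 - (-71)*(99 - 71 + 128) = 27569 - (-71)*156 = 27569 - 1*(-11076) = 27569 + 11076 = 38645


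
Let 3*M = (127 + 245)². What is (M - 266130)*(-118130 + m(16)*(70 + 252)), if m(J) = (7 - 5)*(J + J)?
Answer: 21455035044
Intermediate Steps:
m(J) = 4*J (m(J) = 2*(2*J) = 4*J)
M = 46128 (M = (127 + 245)²/3 = (⅓)*372² = (⅓)*138384 = 46128)
(M - 266130)*(-118130 + m(16)*(70 + 252)) = (46128 - 266130)*(-118130 + (4*16)*(70 + 252)) = -220002*(-118130 + 64*322) = -220002*(-118130 + 20608) = -220002*(-97522) = 21455035044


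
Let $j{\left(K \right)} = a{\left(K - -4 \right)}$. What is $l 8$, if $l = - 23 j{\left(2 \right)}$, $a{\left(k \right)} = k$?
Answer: $-1104$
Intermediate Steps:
$j{\left(K \right)} = 4 + K$ ($j{\left(K \right)} = K - -4 = K + 4 = 4 + K$)
$l = -138$ ($l = - 23 \left(4 + 2\right) = \left(-23\right) 6 = -138$)
$l 8 = \left(-138\right) 8 = -1104$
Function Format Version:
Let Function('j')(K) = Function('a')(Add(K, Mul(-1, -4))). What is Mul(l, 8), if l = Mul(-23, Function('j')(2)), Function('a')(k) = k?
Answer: -1104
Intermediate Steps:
Function('j')(K) = Add(4, K) (Function('j')(K) = Add(K, Mul(-1, -4)) = Add(K, 4) = Add(4, K))
l = -138 (l = Mul(-23, Add(4, 2)) = Mul(-23, 6) = -138)
Mul(l, 8) = Mul(-138, 8) = -1104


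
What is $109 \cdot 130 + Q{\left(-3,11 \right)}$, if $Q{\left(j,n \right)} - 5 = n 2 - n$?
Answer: $14186$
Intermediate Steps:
$Q{\left(j,n \right)} = 5 + n$ ($Q{\left(j,n \right)} = 5 - \left(n - n 2\right) = 5 + \left(2 n - n\right) = 5 + n$)
$109 \cdot 130 + Q{\left(-3,11 \right)} = 109 \cdot 130 + \left(5 + 11\right) = 14170 + 16 = 14186$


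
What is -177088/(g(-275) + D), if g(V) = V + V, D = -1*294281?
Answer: 177088/294831 ≈ 0.60064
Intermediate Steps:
D = -294281
g(V) = 2*V
-177088/(g(-275) + D) = -177088/(2*(-275) - 294281) = -177088/(-550 - 294281) = -177088/(-294831) = -177088*(-1/294831) = 177088/294831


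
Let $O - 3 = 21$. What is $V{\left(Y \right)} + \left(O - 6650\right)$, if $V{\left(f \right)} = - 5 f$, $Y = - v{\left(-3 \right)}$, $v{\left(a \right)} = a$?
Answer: $-6641$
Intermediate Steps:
$O = 24$ ($O = 3 + 21 = 24$)
$Y = 3$ ($Y = \left(-1\right) \left(-3\right) = 3$)
$V{\left(Y \right)} + \left(O - 6650\right) = \left(-5\right) 3 + \left(24 - 6650\right) = -15 + \left(24 - 6650\right) = -15 - 6626 = -6641$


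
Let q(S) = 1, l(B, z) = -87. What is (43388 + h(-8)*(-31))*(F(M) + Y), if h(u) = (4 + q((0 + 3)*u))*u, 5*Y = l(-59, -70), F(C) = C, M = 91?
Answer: 16423104/5 ≈ 3.2846e+6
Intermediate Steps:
Y = -87/5 (Y = (⅕)*(-87) = -87/5 ≈ -17.400)
h(u) = 5*u (h(u) = (4 + 1)*u = 5*u)
(43388 + h(-8)*(-31))*(F(M) + Y) = (43388 + (5*(-8))*(-31))*(91 - 87/5) = (43388 - 40*(-31))*(368/5) = (43388 + 1240)*(368/5) = 44628*(368/5) = 16423104/5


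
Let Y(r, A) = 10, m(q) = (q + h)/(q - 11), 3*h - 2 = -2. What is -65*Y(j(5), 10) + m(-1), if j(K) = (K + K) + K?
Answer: -7799/12 ≈ -649.92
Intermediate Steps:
h = 0 (h = 2/3 + (1/3)*(-2) = 2/3 - 2/3 = 0)
j(K) = 3*K (j(K) = 2*K + K = 3*K)
m(q) = q/(-11 + q) (m(q) = (q + 0)/(q - 11) = q/(-11 + q))
-65*Y(j(5), 10) + m(-1) = -65*10 - 1/(-11 - 1) = -650 - 1/(-12) = -650 - 1*(-1/12) = -650 + 1/12 = -7799/12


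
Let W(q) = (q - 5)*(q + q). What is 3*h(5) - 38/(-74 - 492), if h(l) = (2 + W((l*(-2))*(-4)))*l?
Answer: 11894509/283 ≈ 42030.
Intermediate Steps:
W(q) = 2*q*(-5 + q) (W(q) = (-5 + q)*(2*q) = 2*q*(-5 + q))
h(l) = l*(2 + 16*l*(-5 + 8*l)) (h(l) = (2 + 2*((l*(-2))*(-4))*(-5 + (l*(-2))*(-4)))*l = (2 + 2*(-2*l*(-4))*(-5 - 2*l*(-4)))*l = (2 + 2*(8*l)*(-5 + 8*l))*l = (2 + 16*l*(-5 + 8*l))*l = l*(2 + 16*l*(-5 + 8*l)))
3*h(5) - 38/(-74 - 492) = 3*(2*5*(1 + 8*5*(-5 + 8*5))) - 38/(-74 - 492) = 3*(2*5*(1 + 8*5*(-5 + 40))) - 38/(-566) = 3*(2*5*(1 + 8*5*35)) - 38*(-1/566) = 3*(2*5*(1 + 1400)) + 19/283 = 3*(2*5*1401) + 19/283 = 3*14010 + 19/283 = 42030 + 19/283 = 11894509/283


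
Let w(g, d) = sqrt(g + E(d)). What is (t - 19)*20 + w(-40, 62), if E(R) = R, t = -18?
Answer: -740 + sqrt(22) ≈ -735.31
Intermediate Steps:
w(g, d) = sqrt(d + g) (w(g, d) = sqrt(g + d) = sqrt(d + g))
(t - 19)*20 + w(-40, 62) = (-18 - 19)*20 + sqrt(62 - 40) = -37*20 + sqrt(22) = -740 + sqrt(22)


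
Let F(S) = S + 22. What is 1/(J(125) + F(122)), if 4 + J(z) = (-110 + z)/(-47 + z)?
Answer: 26/3645 ≈ 0.0071331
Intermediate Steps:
F(S) = 22 + S
J(z) = -4 + (-110 + z)/(-47 + z)
1/(J(125) + F(122)) = 1/(3*(26 - 1*125)/(-47 + 125) + (22 + 122)) = 1/(3*(26 - 125)/78 + 144) = 1/(3*(1/78)*(-99) + 144) = 1/(-99/26 + 144) = 1/(3645/26) = 26/3645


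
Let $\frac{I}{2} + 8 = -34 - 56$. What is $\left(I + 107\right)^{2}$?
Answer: $7921$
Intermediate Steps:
$I = -196$ ($I = -16 + 2 \left(-34 - 56\right) = -16 + 2 \left(-90\right) = -16 - 180 = -196$)
$\left(I + 107\right)^{2} = \left(-196 + 107\right)^{2} = \left(-89\right)^{2} = 7921$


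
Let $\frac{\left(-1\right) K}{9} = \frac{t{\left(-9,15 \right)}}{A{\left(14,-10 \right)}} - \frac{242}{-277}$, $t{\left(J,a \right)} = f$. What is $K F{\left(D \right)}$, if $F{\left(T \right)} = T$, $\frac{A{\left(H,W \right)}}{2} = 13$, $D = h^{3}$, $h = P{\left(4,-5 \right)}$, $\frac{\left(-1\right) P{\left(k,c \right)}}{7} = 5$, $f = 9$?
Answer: $\frac{3389911875}{7202} \approx 4.7069 \cdot 10^{5}$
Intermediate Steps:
$P{\left(k,c \right)} = -35$ ($P{\left(k,c \right)} = \left(-7\right) 5 = -35$)
$h = -35$
$D = -42875$ ($D = \left(-35\right)^{3} = -42875$)
$A{\left(H,W \right)} = 26$ ($A{\left(H,W \right)} = 2 \cdot 13 = 26$)
$t{\left(J,a \right)} = 9$
$K = - \frac{79065}{7202}$ ($K = - 9 \left(\frac{9}{26} - \frac{242}{-277}\right) = - 9 \left(9 \cdot \frac{1}{26} - - \frac{242}{277}\right) = - 9 \left(\frac{9}{26} + \frac{242}{277}\right) = \left(-9\right) \frac{8785}{7202} = - \frac{79065}{7202} \approx -10.978$)
$K F{\left(D \right)} = \left(- \frac{79065}{7202}\right) \left(-42875\right) = \frac{3389911875}{7202}$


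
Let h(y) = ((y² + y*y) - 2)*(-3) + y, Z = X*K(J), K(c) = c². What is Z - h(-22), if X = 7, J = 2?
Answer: 2948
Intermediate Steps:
Z = 28 (Z = 7*2² = 7*4 = 28)
h(y) = 6 + y - 6*y² (h(y) = ((y² + y²) - 2)*(-3) + y = (2*y² - 2)*(-3) + y = (-2 + 2*y²)*(-3) + y = (6 - 6*y²) + y = 6 + y - 6*y²)
Z - h(-22) = 28 - (6 - 22 - 6*(-22)²) = 28 - (6 - 22 - 6*484) = 28 - (6 - 22 - 2904) = 28 - 1*(-2920) = 28 + 2920 = 2948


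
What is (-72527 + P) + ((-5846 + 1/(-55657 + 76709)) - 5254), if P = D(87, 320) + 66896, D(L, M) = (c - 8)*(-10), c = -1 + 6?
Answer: -351589451/21052 ≈ -16701.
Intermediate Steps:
c = 5
D(L, M) = 30 (D(L, M) = (5 - 8)*(-10) = -3*(-10) = 30)
P = 66926 (P = 30 + 66896 = 66926)
(-72527 + P) + ((-5846 + 1/(-55657 + 76709)) - 5254) = (-72527 + 66926) + ((-5846 + 1/(-55657 + 76709)) - 5254) = -5601 + ((-5846 + 1/21052) - 5254) = -5601 + (-123069991/21052 - 5254) = -5601 - 233677199/21052 = -351589451/21052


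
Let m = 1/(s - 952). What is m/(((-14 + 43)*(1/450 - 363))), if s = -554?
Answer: 75/1189017371 ≈ 6.3077e-8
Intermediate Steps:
m = -1/1506 (m = 1/(-554 - 952) = 1/(-1506) = -1/1506 ≈ -0.00066401)
m/(((-14 + 43)*(1/450 - 363))) = -1/((-14 + 43)*(1/450 - 363))/1506 = -1/(29*(1/450 - 363))/1506 = -1/(1506*(29*(-163349/450))) = -1/(1506*(-4737121/450)) = -1/1506*(-450/4737121) = 75/1189017371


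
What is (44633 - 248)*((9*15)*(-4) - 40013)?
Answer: -1799944905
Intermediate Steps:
(44633 - 248)*((9*15)*(-4) - 40013) = 44385*(135*(-4) - 40013) = 44385*(-540 - 40013) = 44385*(-40553) = -1799944905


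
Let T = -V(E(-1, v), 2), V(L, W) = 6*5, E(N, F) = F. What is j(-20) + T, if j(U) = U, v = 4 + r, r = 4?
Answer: -50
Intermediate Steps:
v = 8 (v = 4 + 4 = 8)
V(L, W) = 30
T = -30 (T = -1*30 = -30)
j(-20) + T = -20 - 30 = -50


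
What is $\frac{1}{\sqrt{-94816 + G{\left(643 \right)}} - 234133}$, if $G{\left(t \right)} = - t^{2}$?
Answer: $- \frac{234133}{54818769954} - \frac{i \sqrt{508265}}{54818769954} \approx -4.271 \cdot 10^{-6} - 1.3005 \cdot 10^{-8} i$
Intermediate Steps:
$\frac{1}{\sqrt{-94816 + G{\left(643 \right)}} - 234133} = \frac{1}{\sqrt{-94816 - 643^{2}} - 234133} = \frac{1}{\sqrt{-94816 - 413449} - 234133} = \frac{1}{\sqrt{-508265} - 234133} = \frac{1}{i \sqrt{508265} - 234133} = \frac{1}{-234133 + i \sqrt{508265}}$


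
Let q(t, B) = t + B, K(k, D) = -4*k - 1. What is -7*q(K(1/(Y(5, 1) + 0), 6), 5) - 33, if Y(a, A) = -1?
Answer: -89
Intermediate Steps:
K(k, D) = -1 - 4*k
q(t, B) = B + t
-7*q(K(1/(Y(5, 1) + 0), 6), 5) - 33 = -7*(5 + (-1 - 4/(-1 + 0))) - 33 = -7*(5 + (-1 - 4/(-1))) - 33 = -7*(5 + (-1 - 4*(-1))) - 33 = -7*(5 + (-1 + 4)) - 33 = -7*(5 + 3) - 33 = -7*8 - 33 = -56 - 33 = -89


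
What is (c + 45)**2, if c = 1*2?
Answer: 2209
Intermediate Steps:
c = 2
(c + 45)**2 = (2 + 45)**2 = 47**2 = 2209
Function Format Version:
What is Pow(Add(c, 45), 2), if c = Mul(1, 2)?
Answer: 2209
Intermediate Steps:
c = 2
Pow(Add(c, 45), 2) = Pow(Add(2, 45), 2) = Pow(47, 2) = 2209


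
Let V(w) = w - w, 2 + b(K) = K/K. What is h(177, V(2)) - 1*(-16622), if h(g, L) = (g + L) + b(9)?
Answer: 16798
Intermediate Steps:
b(K) = -1 (b(K) = -2 + K/K = -2 + 1 = -1)
V(w) = 0
h(g, L) = -1 + L + g (h(g, L) = (g + L) - 1 = (L + g) - 1 = -1 + L + g)
h(177, V(2)) - 1*(-16622) = (-1 + 0 + 177) - 1*(-16622) = 176 + 16622 = 16798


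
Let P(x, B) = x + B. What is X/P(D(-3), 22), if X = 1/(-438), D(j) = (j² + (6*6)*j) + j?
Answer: 1/35040 ≈ 2.8539e-5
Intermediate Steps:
D(j) = j² + 37*j (D(j) = (j² + 36*j) + j = j² + 37*j)
X = -1/438 ≈ -0.0022831
P(x, B) = B + x
X/P(D(-3), 22) = -1/(438*(22 - 3*(37 - 3))) = -1/(438*(22 - 3*34)) = -1/(438*(22 - 102)) = -1/438/(-80) = -1/438*(-1/80) = 1/35040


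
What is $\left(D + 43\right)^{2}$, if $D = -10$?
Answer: $1089$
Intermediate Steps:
$\left(D + 43\right)^{2} = \left(-10 + 43\right)^{2} = 33^{2} = 1089$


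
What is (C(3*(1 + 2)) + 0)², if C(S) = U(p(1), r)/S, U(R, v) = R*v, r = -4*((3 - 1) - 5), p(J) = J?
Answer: 16/9 ≈ 1.7778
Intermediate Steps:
r = 12 (r = -4*(2 - 5) = -4*(-3) = 12)
C(S) = 12/S (C(S) = (1*12)/S = 12/S)
(C(3*(1 + 2)) + 0)² = (12/((3*(1 + 2))) + 0)² = (12/((3*3)) + 0)² = (12/9 + 0)² = (12*(⅑) + 0)² = (4/3 + 0)² = (4/3)² = 16/9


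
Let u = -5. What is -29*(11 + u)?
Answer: -174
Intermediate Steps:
-29*(11 + u) = -29*(11 - 5) = -29*6 = -174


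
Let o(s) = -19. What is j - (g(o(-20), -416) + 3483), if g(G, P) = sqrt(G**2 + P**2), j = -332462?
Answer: -335945 - 101*sqrt(17) ≈ -3.3636e+5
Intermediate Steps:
j - (g(o(-20), -416) + 3483) = -332462 - (sqrt((-19)**2 + (-416)**2) + 3483) = -332462 - (sqrt(361 + 173056) + 3483) = -332462 - (sqrt(173417) + 3483) = -332462 - (101*sqrt(17) + 3483) = -332462 - (3483 + 101*sqrt(17)) = -332462 + (-3483 - 101*sqrt(17)) = -335945 - 101*sqrt(17)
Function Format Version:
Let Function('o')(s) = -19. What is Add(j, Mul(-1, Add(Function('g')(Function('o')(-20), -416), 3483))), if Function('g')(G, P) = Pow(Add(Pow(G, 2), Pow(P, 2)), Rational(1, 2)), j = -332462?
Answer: Add(-335945, Mul(-101, Pow(17, Rational(1, 2)))) ≈ -3.3636e+5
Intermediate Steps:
Add(j, Mul(-1, Add(Function('g')(Function('o')(-20), -416), 3483))) = Add(-332462, Mul(-1, Add(Pow(Add(Pow(-19, 2), Pow(-416, 2)), Rational(1, 2)), 3483))) = Add(-332462, Mul(-1, Add(Pow(Add(361, 173056), Rational(1, 2)), 3483))) = Add(-332462, Mul(-1, Add(Pow(173417, Rational(1, 2)), 3483))) = Add(-332462, Mul(-1, Add(Mul(101, Pow(17, Rational(1, 2))), 3483))) = Add(-332462, Mul(-1, Add(3483, Mul(101, Pow(17, Rational(1, 2)))))) = Add(-332462, Add(-3483, Mul(-101, Pow(17, Rational(1, 2))))) = Add(-335945, Mul(-101, Pow(17, Rational(1, 2))))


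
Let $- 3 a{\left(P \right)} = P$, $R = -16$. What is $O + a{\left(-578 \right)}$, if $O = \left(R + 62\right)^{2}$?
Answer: $\frac{6926}{3} \approx 2308.7$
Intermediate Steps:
$a{\left(P \right)} = - \frac{P}{3}$
$O = 2116$ ($O = \left(-16 + 62\right)^{2} = 46^{2} = 2116$)
$O + a{\left(-578 \right)} = 2116 - - \frac{578}{3} = 2116 + \frac{578}{3} = \frac{6926}{3}$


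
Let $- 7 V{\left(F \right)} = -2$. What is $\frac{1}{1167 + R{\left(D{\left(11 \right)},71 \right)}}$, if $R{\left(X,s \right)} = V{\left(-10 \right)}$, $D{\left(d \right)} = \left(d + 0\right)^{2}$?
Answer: $\frac{7}{8171} \approx 0.00085669$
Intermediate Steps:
$D{\left(d \right)} = d^{2}$
$V{\left(F \right)} = \frac{2}{7}$ ($V{\left(F \right)} = \left(- \frac{1}{7}\right) \left(-2\right) = \frac{2}{7}$)
$R{\left(X,s \right)} = \frac{2}{7}$
$\frac{1}{1167 + R{\left(D{\left(11 \right)},71 \right)}} = \frac{1}{1167 + \frac{2}{7}} = \frac{1}{\frac{8171}{7}} = \frac{7}{8171}$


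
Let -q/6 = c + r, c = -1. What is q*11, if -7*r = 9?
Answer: 1056/7 ≈ 150.86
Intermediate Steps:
r = -9/7 (r = -⅐*9 = -9/7 ≈ -1.2857)
q = 96/7 (q = -6*(-1 - 9/7) = -6*(-16/7) = 96/7 ≈ 13.714)
q*11 = (96/7)*11 = 1056/7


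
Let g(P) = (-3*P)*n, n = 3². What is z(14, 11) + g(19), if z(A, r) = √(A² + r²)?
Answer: -513 + √317 ≈ -495.20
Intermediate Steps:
n = 9
g(P) = -27*P (g(P) = -3*P*9 = -27*P)
z(14, 11) + g(19) = √(14² + 11²) - 27*19 = √(196 + 121) - 513 = √317 - 513 = -513 + √317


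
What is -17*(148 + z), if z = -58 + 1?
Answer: -1547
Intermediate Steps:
z = -57
-17*(148 + z) = -17*(148 - 57) = -17*91 = -1547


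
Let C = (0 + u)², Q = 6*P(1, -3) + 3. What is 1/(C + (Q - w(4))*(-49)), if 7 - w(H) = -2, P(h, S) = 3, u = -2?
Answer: -1/584 ≈ -0.0017123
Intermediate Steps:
w(H) = 9 (w(H) = 7 - 1*(-2) = 7 + 2 = 9)
Q = 21 (Q = 6*3 + 3 = 18 + 3 = 21)
C = 4 (C = (0 - 2)² = (-2)² = 4)
1/(C + (Q - w(4))*(-49)) = 1/(4 + (21 - 1*9)*(-49)) = 1/(4 + (21 - 9)*(-49)) = 1/(4 + 12*(-49)) = 1/(4 - 588) = 1/(-584) = -1/584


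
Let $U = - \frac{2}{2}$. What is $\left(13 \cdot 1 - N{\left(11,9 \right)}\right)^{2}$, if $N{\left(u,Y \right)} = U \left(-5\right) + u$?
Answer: $9$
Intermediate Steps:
$U = -1$ ($U = \left(-2\right) \frac{1}{2} = -1$)
$N{\left(u,Y \right)} = 5 + u$ ($N{\left(u,Y \right)} = \left(-1\right) \left(-5\right) + u = 5 + u$)
$\left(13 \cdot 1 - N{\left(11,9 \right)}\right)^{2} = \left(13 \cdot 1 - \left(5 + 11\right)\right)^{2} = \left(13 - 16\right)^{2} = \left(-3\right)^{2} = 9$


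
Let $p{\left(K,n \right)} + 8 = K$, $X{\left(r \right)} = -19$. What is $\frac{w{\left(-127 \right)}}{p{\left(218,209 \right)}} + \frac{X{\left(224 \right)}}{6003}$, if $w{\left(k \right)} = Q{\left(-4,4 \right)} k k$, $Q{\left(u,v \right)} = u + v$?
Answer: $- \frac{19}{6003} \approx -0.0031651$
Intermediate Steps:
$p{\left(K,n \right)} = -8 + K$
$w{\left(k \right)} = 0$ ($w{\left(k \right)} = \left(-4 + 4\right) k k = 0 k k = 0 k = 0$)
$\frac{w{\left(-127 \right)}}{p{\left(218,209 \right)}} + \frac{X{\left(224 \right)}}{6003} = \frac{0}{-8 + 218} - \frac{19}{6003} = \frac{0}{210} - \frac{19}{6003} = 0 \cdot \frac{1}{210} - \frac{19}{6003} = 0 - \frac{19}{6003} = - \frac{19}{6003}$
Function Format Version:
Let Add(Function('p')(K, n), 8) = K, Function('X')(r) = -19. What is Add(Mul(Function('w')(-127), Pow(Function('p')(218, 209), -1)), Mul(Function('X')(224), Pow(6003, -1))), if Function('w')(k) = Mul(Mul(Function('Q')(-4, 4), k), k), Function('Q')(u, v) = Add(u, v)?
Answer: Rational(-19, 6003) ≈ -0.0031651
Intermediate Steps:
Function('p')(K, n) = Add(-8, K)
Function('w')(k) = 0 (Function('w')(k) = Mul(Mul(Add(-4, 4), k), k) = Mul(Mul(0, k), k) = Mul(0, k) = 0)
Add(Mul(Function('w')(-127), Pow(Function('p')(218, 209), -1)), Mul(Function('X')(224), Pow(6003, -1))) = Add(Mul(0, Pow(Add(-8, 218), -1)), Mul(-19, Pow(6003, -1))) = Add(Mul(0, Pow(210, -1)), Mul(-19, Rational(1, 6003))) = Add(Mul(0, Rational(1, 210)), Rational(-19, 6003)) = Add(0, Rational(-19, 6003)) = Rational(-19, 6003)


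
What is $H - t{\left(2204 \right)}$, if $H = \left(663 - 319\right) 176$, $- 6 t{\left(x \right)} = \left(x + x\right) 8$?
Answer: $\frac{199264}{3} \approx 66421.0$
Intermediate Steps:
$t{\left(x \right)} = - \frac{8 x}{3}$ ($t{\left(x \right)} = - \frac{\left(x + x\right) 8}{6} = - \frac{2 x 8}{6} = - \frac{16 x}{6} = - \frac{8 x}{3}$)
$H = 60544$ ($H = 344 \cdot 176 = 60544$)
$H - t{\left(2204 \right)} = 60544 - \left(- \frac{8}{3}\right) 2204 = 60544 - - \frac{17632}{3} = 60544 + \frac{17632}{3} = \frac{199264}{3}$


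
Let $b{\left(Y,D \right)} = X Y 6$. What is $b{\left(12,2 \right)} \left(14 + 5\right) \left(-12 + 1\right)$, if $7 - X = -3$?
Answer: $-150480$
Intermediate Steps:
$X = 10$ ($X = 7 - -3 = 7 + 3 = 10$)
$b{\left(Y,D \right)} = 60 Y$ ($b{\left(Y,D \right)} = 10 Y 6 = 60 Y$)
$b{\left(12,2 \right)} \left(14 + 5\right) \left(-12 + 1\right) = 60 \cdot 12 \left(14 + 5\right) \left(-12 + 1\right) = 720 \cdot 19 \left(-11\right) = 720 \left(-209\right) = -150480$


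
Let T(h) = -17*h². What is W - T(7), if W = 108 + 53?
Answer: 994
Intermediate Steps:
W = 161
W - T(7) = 161 - (-17)*7² = 161 - (-17)*49 = 161 - 1*(-833) = 161 + 833 = 994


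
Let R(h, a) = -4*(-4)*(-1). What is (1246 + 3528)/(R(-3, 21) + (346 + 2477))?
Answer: 682/401 ≈ 1.7007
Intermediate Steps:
R(h, a) = -16 (R(h, a) = 16*(-1) = -16)
(1246 + 3528)/(R(-3, 21) + (346 + 2477)) = (1246 + 3528)/(-16 + (346 + 2477)) = 4774/(-16 + 2823) = 4774/2807 = 4774*(1/2807) = 682/401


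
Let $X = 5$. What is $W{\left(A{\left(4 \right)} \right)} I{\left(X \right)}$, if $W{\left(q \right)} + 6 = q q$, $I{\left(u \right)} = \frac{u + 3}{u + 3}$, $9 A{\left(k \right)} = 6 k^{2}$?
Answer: $\frac{970}{9} \approx 107.78$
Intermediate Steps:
$A{\left(k \right)} = \frac{2 k^{2}}{3}$ ($A{\left(k \right)} = \frac{6 k^{2}}{9} = \frac{2 k^{2}}{3}$)
$I{\left(u \right)} = 1$ ($I{\left(u \right)} = \frac{3 + u}{3 + u} = 1$)
$W{\left(q \right)} = -6 + q^{2}$ ($W{\left(q \right)} = -6 + q q = -6 + q^{2}$)
$W{\left(A{\left(4 \right)} \right)} I{\left(X \right)} = \left(-6 + \left(\frac{2 \cdot 4^{2}}{3}\right)^{2}\right) 1 = \left(-6 + \left(\frac{2}{3} \cdot 16\right)^{2}\right) 1 = \left(-6 + \left(\frac{32}{3}\right)^{2}\right) 1 = \left(-6 + \frac{1024}{9}\right) 1 = \frac{970}{9} \cdot 1 = \frac{970}{9}$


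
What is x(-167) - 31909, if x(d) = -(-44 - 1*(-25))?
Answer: -31890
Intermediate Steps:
x(d) = 19 (x(d) = -(-44 + 25) = -1*(-19) = 19)
x(-167) - 31909 = 19 - 31909 = -31890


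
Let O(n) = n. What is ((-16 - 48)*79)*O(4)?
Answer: -20224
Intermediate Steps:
((-16 - 48)*79)*O(4) = ((-16 - 48)*79)*4 = -64*79*4 = -5056*4 = -20224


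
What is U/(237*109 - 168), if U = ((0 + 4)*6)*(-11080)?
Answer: -17728/1711 ≈ -10.361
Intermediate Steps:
U = -265920 (U = (4*6)*(-11080) = 24*(-11080) = -265920)
U/(237*109 - 168) = -265920/(237*109 - 168) = -265920/(25833 - 168) = -265920/25665 = -265920*1/25665 = -17728/1711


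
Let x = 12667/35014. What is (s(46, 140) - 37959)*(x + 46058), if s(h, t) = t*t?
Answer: -29607329426961/35014 ≈ -8.4559e+8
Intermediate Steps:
x = 12667/35014 (x = 12667*(1/35014) = 12667/35014 ≈ 0.36177)
s(h, t) = t²
(s(46, 140) - 37959)*(x + 46058) = (140² - 37959)*(12667/35014 + 46058) = (19600 - 37959)*(1612687479/35014) = -18359*1612687479/35014 = -29607329426961/35014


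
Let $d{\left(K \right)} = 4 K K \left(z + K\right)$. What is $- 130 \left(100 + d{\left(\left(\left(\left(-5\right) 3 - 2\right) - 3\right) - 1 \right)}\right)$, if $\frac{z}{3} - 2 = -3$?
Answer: $5490680$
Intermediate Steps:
$z = -3$ ($z = 6 + 3 \left(-3\right) = 6 - 9 = -3$)
$d{\left(K \right)} = 4 K^{2} \left(-3 + K\right)$ ($d{\left(K \right)} = 4 K K \left(-3 + K\right) = 4 K^{2} \left(-3 + K\right)$)
$- 130 \left(100 + d{\left(\left(\left(\left(-5\right) 3 - 2\right) - 3\right) - 1 \right)}\right) = - 130 \left(100 + 4 \left(\left(\left(\left(-5\right) 3 - 2\right) - 3\right) - 1\right)^{2} \left(-3 - 21\right)\right) = - 130 \left(100 + 4 \left(\left(\left(-15 - 2\right) - 3\right) - 1\right)^{2} \left(-3 - 21\right)\right) = - 130 \left(100 + 4 \left(\left(-17 - 3\right) - 1\right)^{2} \left(-3 - 21\right)\right) = - 130 \left(100 + 4 \left(-20 - 1\right)^{2} \left(-3 - 21\right)\right) = - 130 \left(100 + 4 \left(-21\right)^{2} \left(-3 - 21\right)\right) = - 130 \left(100 + 4 \cdot 441 \left(-24\right)\right) = - 130 \left(100 - 42336\right) = \left(-130\right) \left(-42236\right) = 5490680$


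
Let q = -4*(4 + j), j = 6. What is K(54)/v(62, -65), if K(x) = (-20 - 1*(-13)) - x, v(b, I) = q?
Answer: 61/40 ≈ 1.5250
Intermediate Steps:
q = -40 (q = -4*(4 + 6) = -4*10 = -40)
v(b, I) = -40
K(x) = -7 - x (K(x) = (-20 + 13) - x = -7 - x)
K(54)/v(62, -65) = (-7 - 1*54)/(-40) = (-7 - 54)*(-1/40) = -61*(-1/40) = 61/40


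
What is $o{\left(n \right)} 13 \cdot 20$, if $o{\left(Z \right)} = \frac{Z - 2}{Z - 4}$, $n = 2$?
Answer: $0$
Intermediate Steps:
$o{\left(Z \right)} = \frac{-2 + Z}{-4 + Z}$
$o{\left(n \right)} 13 \cdot 20 = \frac{-2 + 2}{-4 + 2} \cdot 13 \cdot 20 = \frac{1}{-2} \cdot 0 \cdot 13 \cdot 20 = \left(- \frac{1}{2}\right) 0 \cdot 13 \cdot 20 = 0 \cdot 13 \cdot 20 = 0 \cdot 20 = 0$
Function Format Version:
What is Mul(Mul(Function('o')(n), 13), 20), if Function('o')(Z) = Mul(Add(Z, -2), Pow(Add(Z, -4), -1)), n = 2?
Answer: 0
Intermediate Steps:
Function('o')(Z) = Mul(Pow(Add(-4, Z), -1), Add(-2, Z)) (Function('o')(Z) = Mul(Add(-2, Z), Pow(Add(-4, Z), -1)) = Mul(Pow(Add(-4, Z), -1), Add(-2, Z)))
Mul(Mul(Function('o')(n), 13), 20) = Mul(Mul(Mul(Pow(Add(-4, 2), -1), Add(-2, 2)), 13), 20) = Mul(Mul(Mul(Pow(-2, -1), 0), 13), 20) = Mul(Mul(Mul(Rational(-1, 2), 0), 13), 20) = Mul(Mul(0, 13), 20) = Mul(0, 20) = 0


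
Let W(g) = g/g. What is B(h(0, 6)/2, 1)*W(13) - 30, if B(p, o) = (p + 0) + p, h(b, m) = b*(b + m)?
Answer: -30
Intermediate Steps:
W(g) = 1
B(p, o) = 2*p (B(p, o) = p + p = 2*p)
B(h(0, 6)/2, 1)*W(13) - 30 = (2*((0*(0 + 6))/2))*1 - 30 = (2*((0*6)*(½)))*1 - 30 = (2*(0*(½)))*1 - 30 = (2*0)*1 - 30 = 0*1 - 30 = 0 - 30 = -30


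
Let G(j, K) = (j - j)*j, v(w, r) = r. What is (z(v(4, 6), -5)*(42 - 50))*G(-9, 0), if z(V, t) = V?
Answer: 0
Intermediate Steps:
G(j, K) = 0 (G(j, K) = 0*j = 0)
(z(v(4, 6), -5)*(42 - 50))*G(-9, 0) = (6*(42 - 50))*0 = (6*(-8))*0 = -48*0 = 0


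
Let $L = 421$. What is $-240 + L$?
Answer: $181$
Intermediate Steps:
$-240 + L = -240 + 421 = 181$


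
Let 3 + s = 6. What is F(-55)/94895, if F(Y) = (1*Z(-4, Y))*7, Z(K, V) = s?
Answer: 21/94895 ≈ 0.00022130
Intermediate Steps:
s = 3 (s = -3 + 6 = 3)
Z(K, V) = 3
F(Y) = 21 (F(Y) = (1*3)*7 = 3*7 = 21)
F(-55)/94895 = 21/94895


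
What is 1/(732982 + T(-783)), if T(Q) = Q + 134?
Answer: 1/732333 ≈ 1.3655e-6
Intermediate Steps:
T(Q) = 134 + Q
1/(732982 + T(-783)) = 1/(732982 + (134 - 783)) = 1/(732982 - 649) = 1/732333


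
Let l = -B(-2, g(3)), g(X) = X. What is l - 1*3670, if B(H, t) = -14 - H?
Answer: -3658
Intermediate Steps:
l = 12 (l = -(-14 - 1*(-2)) = -(-14 + 2) = -1*(-12) = 12)
l - 1*3670 = 12 - 1*3670 = 12 - 3670 = -3658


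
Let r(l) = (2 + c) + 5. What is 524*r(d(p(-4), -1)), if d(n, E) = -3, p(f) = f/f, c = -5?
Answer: 1048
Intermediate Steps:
p(f) = 1
r(l) = 2 (r(l) = (2 - 5) + 5 = -3 + 5 = 2)
524*r(d(p(-4), -1)) = 524*2 = 1048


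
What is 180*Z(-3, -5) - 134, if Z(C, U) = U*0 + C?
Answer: -674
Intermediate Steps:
Z(C, U) = C (Z(C, U) = 0 + C = C)
180*Z(-3, -5) - 134 = 180*(-3) - 134 = -540 - 134 = -674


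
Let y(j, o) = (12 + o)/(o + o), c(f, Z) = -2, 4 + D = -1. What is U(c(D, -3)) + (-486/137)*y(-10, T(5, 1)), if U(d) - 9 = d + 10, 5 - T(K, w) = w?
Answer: 1357/137 ≈ 9.9051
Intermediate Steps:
T(K, w) = 5 - w
D = -5 (D = -4 - 1 = -5)
U(d) = 19 + d (U(d) = 9 + (d + 10) = 9 + (10 + d) = 19 + d)
y(j, o) = (12 + o)/(2*o) (y(j, o) = (12 + o)/((2*o)) = (12 + o)*(1/(2*o)) = (12 + o)/(2*o))
U(c(D, -3)) + (-486/137)*y(-10, T(5, 1)) = (19 - 2) + (-486/137)*((12 + (5 - 1*1))/(2*(5 - 1*1))) = 17 + (-486*1/137)*((12 + (5 - 1))/(2*(5 - 1))) = 17 - 243*(12 + 4)/(137*4) = 17 - 243*16/(137*4) = 17 - 486/137*2 = 17 - 972/137 = 1357/137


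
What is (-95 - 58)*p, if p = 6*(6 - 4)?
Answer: -1836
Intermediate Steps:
p = 12 (p = 6*2 = 12)
(-95 - 58)*p = (-95 - 58)*12 = -153*12 = -1836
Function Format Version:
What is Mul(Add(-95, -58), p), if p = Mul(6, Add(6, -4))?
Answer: -1836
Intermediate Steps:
p = 12 (p = Mul(6, 2) = 12)
Mul(Add(-95, -58), p) = Mul(Add(-95, -58), 12) = Mul(-153, 12) = -1836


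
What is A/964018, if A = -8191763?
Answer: -8191763/964018 ≈ -8.4975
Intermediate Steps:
A/964018 = -8191763/964018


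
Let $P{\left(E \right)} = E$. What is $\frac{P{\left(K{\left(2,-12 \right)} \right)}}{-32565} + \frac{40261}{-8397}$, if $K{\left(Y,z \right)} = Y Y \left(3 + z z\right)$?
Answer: $- \frac{438678967}{91149435} \approx -4.8127$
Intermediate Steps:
$K{\left(Y,z \right)} = Y^{2} \left(3 + z^{2}\right)$
$\frac{P{\left(K{\left(2,-12 \right)} \right)}}{-32565} + \frac{40261}{-8397} = \frac{2^{2} \left(3 + \left(-12\right)^{2}\right)}{-32565} + \frac{40261}{-8397} = 4 \left(3 + 144\right) \left(- \frac{1}{32565}\right) + 40261 \left(- \frac{1}{8397}\right) = 4 \cdot 147 \left(- \frac{1}{32565}\right) - \frac{40261}{8397} = 588 \left(- \frac{1}{32565}\right) - \frac{40261}{8397} = - \frac{196}{10855} - \frac{40261}{8397} = - \frac{438678967}{91149435}$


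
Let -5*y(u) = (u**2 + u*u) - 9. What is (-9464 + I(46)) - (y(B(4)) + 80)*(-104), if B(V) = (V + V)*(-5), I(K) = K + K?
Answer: -337124/5 ≈ -67425.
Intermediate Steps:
I(K) = 2*K
B(V) = -10*V (B(V) = (2*V)*(-5) = -10*V)
y(u) = 9/5 - 2*u**2/5 (y(u) = -((u**2 + u*u) - 9)/5 = -((u**2 + u**2) - 9)/5 = -(2*u**2 - 9)/5 = -(-9 + 2*u**2)/5 = 9/5 - 2*u**2/5)
(-9464 + I(46)) - (y(B(4)) + 80)*(-104) = (-9464 + 2*46) - ((9/5 - 2*(-10*4)**2/5) + 80)*(-104) = (-9464 + 92) - ((9/5 - 2/5*(-40)**2) + 80)*(-104) = -9372 - ((9/5 - 2/5*1600) + 80)*(-104) = -9372 - ((9/5 - 640) + 80)*(-104) = -9372 - (-3191/5 + 80)*(-104) = -9372 - (-2791)*(-104)/5 = -9372 - 1*290264/5 = -9372 - 290264/5 = -337124/5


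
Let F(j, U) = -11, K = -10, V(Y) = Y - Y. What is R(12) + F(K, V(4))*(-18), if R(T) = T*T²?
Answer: 1926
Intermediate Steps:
V(Y) = 0
R(T) = T³
R(12) + F(K, V(4))*(-18) = 12³ - 11*(-18) = 1728 + 198 = 1926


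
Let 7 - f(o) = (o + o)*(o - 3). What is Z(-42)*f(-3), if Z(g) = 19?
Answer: -551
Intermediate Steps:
f(o) = 7 - 2*o*(-3 + o) (f(o) = 7 - (o + o)*(o - 3) = 7 - 2*o*(-3 + o))
Z(-42)*f(-3) = 19*(7 - 2*(-3)² + 6*(-3)) = 19*(7 - 2*9 - 18) = 19*(7 - 18 - 18) = 19*(-29) = -551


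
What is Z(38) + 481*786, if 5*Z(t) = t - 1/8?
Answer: 15122943/40 ≈ 3.7807e+5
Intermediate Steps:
Z(t) = -1/40 + t/5 (Z(t) = (t - 1/8)/5 = (t - 1*⅛)/5 = (t - ⅛)/5 = (-⅛ + t)/5 = -1/40 + t/5)
Z(38) + 481*786 = (-1/40 + (⅕)*38) + 481*786 = (-1/40 + 38/5) + 378066 = 303/40 + 378066 = 15122943/40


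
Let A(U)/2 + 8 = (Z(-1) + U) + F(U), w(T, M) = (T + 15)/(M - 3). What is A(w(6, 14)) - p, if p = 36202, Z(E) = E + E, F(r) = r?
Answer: -398358/11 ≈ -36214.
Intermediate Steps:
w(T, M) = (15 + T)/(-3 + M)
Z(E) = 2*E
A(U) = -20 + 4*U (A(U) = -16 + 2*((2*(-1) + U) + U) = -16 + 2*((-2 + U) + U) = -16 + 2*(-2 + 2*U) = -16 + (-4 + 4*U) = -20 + 4*U)
A(w(6, 14)) - p = (-20 + 4*((15 + 6)/(-3 + 14))) - 1*36202 = (-20 + 4*(21/11)) - 36202 = (-20 + 84/11) - 36202 = -136/11 - 36202 = -398358/11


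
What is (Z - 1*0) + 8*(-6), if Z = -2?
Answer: -50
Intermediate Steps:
(Z - 1*0) + 8*(-6) = (-2 - 1*0) + 8*(-6) = (-2 + 0) - 48 = -2 - 48 = -50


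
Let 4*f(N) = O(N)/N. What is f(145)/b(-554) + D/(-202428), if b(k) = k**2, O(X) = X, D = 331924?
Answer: -101872735777/62128392048 ≈ -1.6397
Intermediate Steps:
f(N) = 1/4 (f(N) = (N/N)/4 = (1/4)*1 = 1/4)
f(145)/b(-554) + D/(-202428) = 1/(4*((-554)**2)) + 331924/(-202428) = (1/4)/306916 + 331924*(-1/202428) = (1/4)*(1/306916) - 82981/50607 = 1/1227664 - 82981/50607 = -101872735777/62128392048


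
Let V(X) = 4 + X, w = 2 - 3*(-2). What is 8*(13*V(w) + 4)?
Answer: 1280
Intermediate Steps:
w = 8 (w = 2 + 6 = 8)
8*(13*V(w) + 4) = 8*(13*(4 + 8) + 4) = 8*(13*12 + 4) = 8*(156 + 4) = 8*160 = 1280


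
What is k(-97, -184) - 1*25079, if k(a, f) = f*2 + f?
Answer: -25631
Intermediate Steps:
k(a, f) = 3*f (k(a, f) = 2*f + f = 3*f)
k(-97, -184) - 1*25079 = 3*(-184) - 1*25079 = -552 - 25079 = -25631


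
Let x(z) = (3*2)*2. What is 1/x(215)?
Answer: 1/12 ≈ 0.083333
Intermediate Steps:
x(z) = 12 (x(z) = 6*2 = 12)
1/x(215) = 1/12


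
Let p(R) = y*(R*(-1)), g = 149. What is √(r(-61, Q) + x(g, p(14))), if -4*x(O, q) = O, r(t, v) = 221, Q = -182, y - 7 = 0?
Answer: 7*√15/2 ≈ 13.555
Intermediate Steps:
y = 7 (y = 7 + 0 = 7)
p(R) = -7*R (p(R) = 7*(R*(-1)) = 7*(-R) = -7*R)
x(O, q) = -O/4
√(r(-61, Q) + x(g, p(14))) = √(221 - ¼*149) = √(221 - 149/4) = √(735/4) = 7*√15/2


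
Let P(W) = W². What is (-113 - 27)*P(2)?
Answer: -560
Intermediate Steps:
(-113 - 27)*P(2) = (-113 - 27)*2² = -140*4 = -560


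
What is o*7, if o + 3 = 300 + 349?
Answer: 4522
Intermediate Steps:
o = 646 (o = -3 + (300 + 349) = -3 + 649 = 646)
o*7 = 646*7 = 4522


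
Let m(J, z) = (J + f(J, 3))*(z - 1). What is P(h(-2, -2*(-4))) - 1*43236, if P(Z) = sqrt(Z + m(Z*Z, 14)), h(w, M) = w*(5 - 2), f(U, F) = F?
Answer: -43236 + sqrt(501) ≈ -43214.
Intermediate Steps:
m(J, z) = (-1 + z)*(3 + J) (m(J, z) = (J + 3)*(z - 1) = (3 + J)*(-1 + z) = (-1 + z)*(3 + J))
h(w, M) = 3*w (h(w, M) = w*3 = 3*w)
P(Z) = sqrt(39 + Z + 13*Z**2) (P(Z) = sqrt(Z + (-3 - Z*Z + 3*14 + (Z*Z)*14)) = sqrt(Z + (-3 - Z**2 + 42 + Z**2*14)) = sqrt(Z + (-3 - Z**2 + 42 + 14*Z**2)) = sqrt(Z + (39 + 13*Z**2)) = sqrt(39 + Z + 13*Z**2))
P(h(-2, -2*(-4))) - 1*43236 = sqrt(39 + 3*(-2) + 13*(3*(-2))**2) - 1*43236 = sqrt(39 - 6 + 13*(-6)**2) - 43236 = sqrt(39 - 6 + 13*36) - 43236 = sqrt(39 - 6 + 468) - 43236 = sqrt(501) - 43236 = -43236 + sqrt(501)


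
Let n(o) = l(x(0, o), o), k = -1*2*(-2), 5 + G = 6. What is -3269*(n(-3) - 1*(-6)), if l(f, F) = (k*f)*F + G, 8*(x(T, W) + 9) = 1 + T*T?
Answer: -742063/2 ≈ -3.7103e+5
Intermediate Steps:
G = 1 (G = -5 + 6 = 1)
x(T, W) = -71/8 + T²/8 (x(T, W) = -9 + (1 + T*T)/8 = -9 + (1 + T²)/8 = -9 + (⅛ + T²/8) = -71/8 + T²/8)
k = 4 (k = -2*(-2) = 4)
l(f, F) = 1 + 4*F*f (l(f, F) = (4*f)*F + 1 = 4*F*f + 1 = 1 + 4*F*f)
n(o) = 1 - 71*o/2 (n(o) = 1 + 4*o*(-71/8 + (⅛)*0²) = 1 + 4*o*(-71/8 + (⅛)*0) = 1 + 4*o*(-71/8 + 0) = 1 + 4*o*(-71/8) = 1 - 71*o/2)
-3269*(n(-3) - 1*(-6)) = -3269*((1 - 71/2*(-3)) - 1*(-6)) = -3269*((1 + 213/2) + 6) = -3269*(215/2 + 6) = -3269*227/2 = -742063/2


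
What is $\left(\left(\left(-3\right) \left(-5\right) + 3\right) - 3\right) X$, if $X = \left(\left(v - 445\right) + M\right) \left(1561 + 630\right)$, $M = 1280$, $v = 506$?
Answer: $44071965$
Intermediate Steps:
$X = 2938131$ ($X = \left(\left(506 - 445\right) + 1280\right) \left(1561 + 630\right) = \left(\left(506 - 445\right) + 1280\right) 2191 = \left(61 + 1280\right) 2191 = 1341 \cdot 2191 = 2938131$)
$\left(\left(\left(-3\right) \left(-5\right) + 3\right) - 3\right) X = \left(\left(\left(-3\right) \left(-5\right) + 3\right) - 3\right) 2938131 = \left(\left(15 + 3\right) - 3\right) 2938131 = \left(18 - 3\right) 2938131 = 15 \cdot 2938131 = 44071965$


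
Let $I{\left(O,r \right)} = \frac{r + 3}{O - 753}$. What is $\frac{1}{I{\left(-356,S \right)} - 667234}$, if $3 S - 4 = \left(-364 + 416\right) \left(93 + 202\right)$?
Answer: $- \frac{3327}{2219902871} \approx -1.4987 \cdot 10^{-6}$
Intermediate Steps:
$S = \frac{15344}{3}$ ($S = \frac{4}{3} + \frac{\left(-364 + 416\right) \left(93 + 202\right)}{3} = \frac{4}{3} + \frac{52 \cdot 295}{3} = \frac{4}{3} + \frac{1}{3} \cdot 15340 = \frac{4}{3} + \frac{15340}{3} = \frac{15344}{3} \approx 5114.7$)
$I{\left(O,r \right)} = \frac{3 + r}{-753 + O}$
$\frac{1}{I{\left(-356,S \right)} - 667234} = \frac{1}{\frac{3 + \frac{15344}{3}}{-753 - 356} - 667234} = \frac{1}{\frac{1}{-1109} \cdot \frac{15353}{3} - 667234} = \frac{1}{\left(- \frac{1}{1109}\right) \frac{15353}{3} - 667234} = \frac{1}{- \frac{15353}{3327} - 667234} = \frac{1}{- \frac{2219902871}{3327}} = - \frac{3327}{2219902871}$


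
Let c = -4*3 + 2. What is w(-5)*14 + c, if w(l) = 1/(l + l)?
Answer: -57/5 ≈ -11.400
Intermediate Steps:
w(l) = 1/(2*l)
c = -10 (c = -12 + 2 = -10)
w(-5)*14 + c = ((½)/(-5))*14 - 10 = ((½)*(-⅕))*14 - 10 = -⅒*14 - 10 = -7/5 - 10 = -57/5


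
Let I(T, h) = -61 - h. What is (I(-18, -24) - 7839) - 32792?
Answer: -40668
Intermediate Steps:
(I(-18, -24) - 7839) - 32792 = ((-61 - 1*(-24)) - 7839) - 32792 = ((-61 + 24) - 7839) - 32792 = (-37 - 7839) - 32792 = -7876 - 32792 = -40668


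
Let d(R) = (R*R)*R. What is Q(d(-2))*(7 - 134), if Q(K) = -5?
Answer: 635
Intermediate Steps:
d(R) = R**3 (d(R) = R**2*R = R**3)
Q(d(-2))*(7 - 134) = -5*(7 - 134) = -5*(-127) = 635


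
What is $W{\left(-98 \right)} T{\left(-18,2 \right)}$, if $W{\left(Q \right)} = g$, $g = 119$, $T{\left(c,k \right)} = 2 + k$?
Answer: $476$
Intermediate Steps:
$W{\left(Q \right)} = 119$
$W{\left(-98 \right)} T{\left(-18,2 \right)} = 119 \left(2 + 2\right) = 119 \cdot 4 = 476$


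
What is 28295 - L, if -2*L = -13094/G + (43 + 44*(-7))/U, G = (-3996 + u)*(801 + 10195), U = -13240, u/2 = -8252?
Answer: 1055592856737091/37306679000 ≈ 28295.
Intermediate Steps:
u = -16504 (u = 2*(-8252) = -16504)
G = -225418000 (G = (-3996 - 16504)*(801 + 10195) = -20500*10996 = -225418000)
L = -374432091/37306679000 (L = -(-13094/(-225418000) + (43 + 44*(-7))/(-13240))/2 = -(-13094*(-1/225418000) + (43 - 308)*(-1/13240))/2 = -(6547/112709000 - 265*(-1/13240))/2 = -(6547/112709000 + 53/2648)/2 = -½*374432091/18653339500 = -374432091/37306679000 ≈ -0.010037)
28295 - L = 28295 - 1*(-374432091/37306679000) = 28295 + 374432091/37306679000 = 1055592856737091/37306679000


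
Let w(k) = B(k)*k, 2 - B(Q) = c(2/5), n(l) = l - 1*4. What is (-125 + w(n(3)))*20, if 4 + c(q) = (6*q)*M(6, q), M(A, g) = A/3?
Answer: -2524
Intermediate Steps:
M(A, g) = A/3 (M(A, g) = A*(1/3) = A/3)
c(q) = -4 + 12*q (c(q) = -4 + (6*q)*((1/3)*6) = -4 + (6*q)*2 = -4 + 12*q)
n(l) = -4 + l (n(l) = l - 4 = -4 + l)
B(Q) = 6/5 (B(Q) = 2 - (-4 + 12*(2/5)) = 2 - (-4 + 24/5) = 2 - 1*4/5 = 2 - 4/5 = 6/5)
w(k) = 6*k/5
(-125 + w(n(3)))*20 = (-125 + 6*(-4 + 3)/5)*20 = (-125 + (6/5)*(-1))*20 = (-125 - 6/5)*20 = -631/5*20 = -2524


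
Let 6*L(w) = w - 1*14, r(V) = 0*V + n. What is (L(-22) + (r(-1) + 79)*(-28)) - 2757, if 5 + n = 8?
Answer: -5059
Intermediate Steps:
n = 3 (n = -5 + 8 = 3)
r(V) = 3 (r(V) = 0*V + 3 = 0 + 3 = 3)
L(w) = -7/3 + w/6 (L(w) = (w - 1*14)/6 = (w - 14)/6 = (-14 + w)/6 = -7/3 + w/6)
(L(-22) + (r(-1) + 79)*(-28)) - 2757 = ((-7/3 + (⅙)*(-22)) + (3 + 79)*(-28)) - 2757 = ((-7/3 - 11/3) + 82*(-28)) - 2757 = (-6 - 2296) - 2757 = -2302 - 2757 = -5059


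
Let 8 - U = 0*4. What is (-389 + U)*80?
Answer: -30480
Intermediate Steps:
U = 8 (U = 8 - 0*4 = 8 - 1*0 = 8 + 0 = 8)
(-389 + U)*80 = (-389 + 8)*80 = -381*80 = -30480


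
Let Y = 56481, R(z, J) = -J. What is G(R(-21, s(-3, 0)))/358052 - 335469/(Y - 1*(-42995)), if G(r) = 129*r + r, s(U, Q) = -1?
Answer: -30025603627/8904395188 ≈ -3.3720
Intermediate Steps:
G(r) = 130*r
G(R(-21, s(-3, 0)))/358052 - 335469/(Y - 1*(-42995)) = (130*(-1*(-1)))/358052 - 335469/(56481 - 1*(-42995)) = (130*1)*(1/358052) - 335469/(56481 + 42995) = 130*(1/358052) - 335469/99476 = 65/179026 - 335469*1/99476 = 65/179026 - 335469/99476 = -30025603627/8904395188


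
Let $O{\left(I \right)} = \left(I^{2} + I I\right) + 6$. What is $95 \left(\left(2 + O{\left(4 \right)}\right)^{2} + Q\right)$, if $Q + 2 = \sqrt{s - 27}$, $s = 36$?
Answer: $152095$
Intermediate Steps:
$O{\left(I \right)} = 6 + 2 I^{2}$ ($O{\left(I \right)} = \left(I^{2} + I^{2}\right) + 6 = 2 I^{2} + 6 = 6 + 2 I^{2}$)
$Q = 1$ ($Q = -2 + \sqrt{36 - 27} = -2 + \sqrt{9} = -2 + 3 = 1$)
$95 \left(\left(2 + O{\left(4 \right)}\right)^{2} + Q\right) = 95 \left(\left(2 + \left(6 + 2 \cdot 4^{2}\right)\right)^{2} + 1\right) = 95 \left(\left(2 + \left(6 + 2 \cdot 16\right)\right)^{2} + 1\right) = 95 \left(\left(2 + \left(6 + 32\right)\right)^{2} + 1\right) = 95 \left(\left(2 + 38\right)^{2} + 1\right) = 95 \left(40^{2} + 1\right) = 95 \left(1600 + 1\right) = 95 \cdot 1601 = 152095$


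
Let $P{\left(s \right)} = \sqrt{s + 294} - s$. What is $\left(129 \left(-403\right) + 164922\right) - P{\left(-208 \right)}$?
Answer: $112727 - \sqrt{86} \approx 1.1272 \cdot 10^{5}$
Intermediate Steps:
$P{\left(s \right)} = \sqrt{294 + s} - s$
$\left(129 \left(-403\right) + 164922\right) - P{\left(-208 \right)} = \left(129 \left(-403\right) + 164922\right) - \left(\sqrt{294 - 208} - -208\right) = \left(-51987 + 164922\right) - \left(\sqrt{86} + 208\right) = 112935 - \left(208 + \sqrt{86}\right) = 112727 - \sqrt{86}$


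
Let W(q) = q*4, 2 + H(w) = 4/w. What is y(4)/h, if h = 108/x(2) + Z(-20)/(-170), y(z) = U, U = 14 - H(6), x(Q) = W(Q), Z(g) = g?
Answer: 1564/1389 ≈ 1.1260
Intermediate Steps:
H(w) = -2 + 4/w
W(q) = 4*q
x(Q) = 4*Q
U = 46/3 (U = 14 - (-2 + 4/6) = 14 - (-2 + 4*(⅙)) = 14 - (-2 + ⅔) = 14 - 1*(-4/3) = 14 + 4/3 = 46/3 ≈ 15.333)
y(z) = 46/3
h = 463/34 (h = 108/((4*2)) - 20/(-170) = 108/8 - 20*(-1/170) = 108*(⅛) + 2/17 = 27/2 + 2/17 = 463/34 ≈ 13.618)
y(4)/h = 46/(3*(463/34)) = (46/3)*(34/463) = 1564/1389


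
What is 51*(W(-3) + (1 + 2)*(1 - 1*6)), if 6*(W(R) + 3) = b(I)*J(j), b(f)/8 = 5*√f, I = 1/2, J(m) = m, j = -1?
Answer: -918 - 170*√2 ≈ -1158.4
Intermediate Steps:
I = ½ ≈ 0.50000
b(f) = 40*√f (b(f) = 8*(5*√f) = 40*√f)
W(R) = -3 - 10*√2/3 (W(R) = -3 + ((40*√(½))*(-1))/6 = -3 + ((40*(√2/2))*(-1))/6 = -3 + ((20*√2)*(-1))/6 = -3 + (-20*√2)/6 = -3 - 10*√2/3)
51*(W(-3) + (1 + 2)*(1 - 1*6)) = 51*((-3 - 10*√2/3) + (1 + 2)*(1 - 1*6)) = 51*((-3 - 10*√2/3) + 3*(1 - 6)) = 51*((-3 - 10*√2/3) + 3*(-5)) = 51*((-3 - 10*√2/3) - 15) = 51*(-18 - 10*√2/3) = -918 - 170*√2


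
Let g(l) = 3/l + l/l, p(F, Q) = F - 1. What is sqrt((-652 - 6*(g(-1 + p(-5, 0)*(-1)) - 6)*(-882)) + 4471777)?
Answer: sqrt(111196005)/5 ≈ 2109.0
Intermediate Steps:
p(F, Q) = -1 + F
g(l) = 1 + 3/l (g(l) = 3/l + 1 = 1 + 3/l)
sqrt((-652 - 6*(g(-1 + p(-5, 0)*(-1)) - 6)*(-882)) + 4471777) = sqrt((-652 - 6*((3 + (-1 + (-1 - 5)*(-1)))/(-1 + (-1 - 5)*(-1)) - 6)*(-882)) + 4471777) = sqrt((-652 - 6*((3 + (-1 - 6*(-1)))/(-1 - 6*(-1)) - 6)*(-882)) + 4471777) = sqrt((-652 - 6*((3 + (-1 + 6))/(-1 + 6) - 6)*(-882)) + 4471777) = sqrt((-652 - 6*((3 + 5)/5 - 6)*(-882)) + 4471777) = sqrt((-652 - 6*((1/5)*8 - 6)*(-882)) + 4471777) = sqrt((-652 - 6*(8/5 - 6)*(-882)) + 4471777) = sqrt((-652 - 6*(-22/5)*(-882)) + 4471777) = sqrt((-652 + (132/5)*(-882)) + 4471777) = sqrt((-652 - 116424/5) + 4471777) = sqrt(-119684/5 + 4471777) = sqrt(22239201/5) = sqrt(111196005)/5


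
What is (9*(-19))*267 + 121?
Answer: -45536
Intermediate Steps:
(9*(-19))*267 + 121 = -171*267 + 121 = -45657 + 121 = -45536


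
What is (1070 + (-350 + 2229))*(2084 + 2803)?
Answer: 14411763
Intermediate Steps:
(1070 + (-350 + 2229))*(2084 + 2803) = (1070 + 1879)*4887 = 2949*4887 = 14411763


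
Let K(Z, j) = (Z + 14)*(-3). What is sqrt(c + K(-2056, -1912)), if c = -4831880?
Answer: I*sqrt(4825754) ≈ 2196.8*I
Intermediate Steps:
K(Z, j) = -42 - 3*Z (K(Z, j) = (14 + Z)*(-3) = -42 - 3*Z)
sqrt(c + K(-2056, -1912)) = sqrt(-4831880 + (-42 - 3*(-2056))) = sqrt(-4831880 + (-42 + 6168)) = sqrt(-4831880 + 6126) = sqrt(-4825754) = I*sqrt(4825754)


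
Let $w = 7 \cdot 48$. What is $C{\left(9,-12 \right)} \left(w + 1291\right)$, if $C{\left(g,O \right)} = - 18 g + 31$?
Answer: $-213137$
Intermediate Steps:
$w = 336$
$C{\left(g,O \right)} = 31 - 18 g$
$C{\left(9,-12 \right)} \left(w + 1291\right) = \left(31 - 162\right) \left(336 + 1291\right) = \left(31 - 162\right) 1627 = \left(-131\right) 1627 = -213137$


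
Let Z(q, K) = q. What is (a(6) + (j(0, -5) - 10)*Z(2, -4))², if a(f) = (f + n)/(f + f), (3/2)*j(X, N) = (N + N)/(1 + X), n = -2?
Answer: 1089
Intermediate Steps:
j(X, N) = 4*N/(3*(1 + X)) (j(X, N) = 2*((N + N)/(1 + X))/3 = 2*((2*N)/(1 + X))/3 = 2*(2*N/(1 + X))/3 = 4*N/(3*(1 + X)))
a(f) = (-2 + f)/(2*f) (a(f) = (f - 2)/(f + f) = (-2 + f)/((2*f)) = (-2 + f)*(1/(2*f)) = (-2 + f)/(2*f))
(a(6) + (j(0, -5) - 10)*Z(2, -4))² = ((½)*(-2 + 6)/6 + ((4/3)*(-5)/(1 + 0) - 10)*2)² = ((½)*(⅙)*4 + ((4/3)*(-5)/1 - 10)*2)² = (⅓ + ((4/3)*(-5)*1 - 10)*2)² = (⅓ + (-20/3 - 10)*2)² = (⅓ - 50/3*2)² = (⅓ - 100/3)² = (-33)² = 1089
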